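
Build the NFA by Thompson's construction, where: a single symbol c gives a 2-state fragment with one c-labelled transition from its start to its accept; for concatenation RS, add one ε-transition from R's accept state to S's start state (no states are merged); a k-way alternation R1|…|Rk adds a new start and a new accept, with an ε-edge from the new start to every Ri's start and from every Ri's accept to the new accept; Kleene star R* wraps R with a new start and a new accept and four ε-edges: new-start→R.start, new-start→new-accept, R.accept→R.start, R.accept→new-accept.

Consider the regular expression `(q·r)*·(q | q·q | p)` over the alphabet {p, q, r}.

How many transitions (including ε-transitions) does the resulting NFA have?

19

Building bottom-up:
Each of the 6 symbol leaves contributes 1 transition (1 symbol, 0 ε).
  q·r — 3 transitions (2 symbol, 1 ε)
  (q·r)* — 7 transitions (2 symbol, 5 ε)
  q·q — 3 transitions (2 symbol, 1 ε)
  q | q·q | p — 11 transitions (4 symbol, 7 ε)
  (q·r)*·(q | q·q | p) — 19 transitions (6 symbol, 13 ε)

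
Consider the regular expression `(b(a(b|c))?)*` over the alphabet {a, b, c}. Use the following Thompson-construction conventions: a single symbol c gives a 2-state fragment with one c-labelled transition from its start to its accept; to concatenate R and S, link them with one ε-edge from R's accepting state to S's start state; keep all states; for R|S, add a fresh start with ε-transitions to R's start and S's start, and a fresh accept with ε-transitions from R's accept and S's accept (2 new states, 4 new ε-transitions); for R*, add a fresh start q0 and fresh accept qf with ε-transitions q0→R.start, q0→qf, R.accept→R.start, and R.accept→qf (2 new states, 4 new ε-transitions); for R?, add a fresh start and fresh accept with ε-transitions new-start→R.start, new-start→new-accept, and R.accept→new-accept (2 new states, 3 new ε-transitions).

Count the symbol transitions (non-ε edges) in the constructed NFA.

4

Bottom-up over the parse tree:
Each of the 4 symbol leaves contributes exactly 1 symbol transition.
  b|c — 2 symbol transitions
  a(b|c) — 3 symbol transitions
  (a(b|c))? — 3 symbol transitions
  b(a(b|c))? — 4 symbol transitions
  (b(a(b|c))?)* — 4 symbol transitions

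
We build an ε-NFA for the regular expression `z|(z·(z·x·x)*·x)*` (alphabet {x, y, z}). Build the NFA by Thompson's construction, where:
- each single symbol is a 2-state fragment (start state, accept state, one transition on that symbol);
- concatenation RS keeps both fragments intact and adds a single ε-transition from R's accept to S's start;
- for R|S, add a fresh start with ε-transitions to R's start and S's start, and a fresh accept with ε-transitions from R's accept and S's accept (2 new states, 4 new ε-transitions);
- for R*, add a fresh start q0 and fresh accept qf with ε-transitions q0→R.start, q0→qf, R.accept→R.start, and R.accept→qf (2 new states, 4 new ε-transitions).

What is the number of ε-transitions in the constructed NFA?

Recursing over subexpressions:
Each of the 6 symbol leaves contributes 0 ε-transitions.
  z·x·x — 2 ε-transitions
  (z·x·x)* — 6 ε-transitions
  z·(z·x·x)*·x — 8 ε-transitions
  (z·(z·x·x)*·x)* — 12 ε-transitions
  z|(z·(z·x·x)*·x)* — 16 ε-transitions

16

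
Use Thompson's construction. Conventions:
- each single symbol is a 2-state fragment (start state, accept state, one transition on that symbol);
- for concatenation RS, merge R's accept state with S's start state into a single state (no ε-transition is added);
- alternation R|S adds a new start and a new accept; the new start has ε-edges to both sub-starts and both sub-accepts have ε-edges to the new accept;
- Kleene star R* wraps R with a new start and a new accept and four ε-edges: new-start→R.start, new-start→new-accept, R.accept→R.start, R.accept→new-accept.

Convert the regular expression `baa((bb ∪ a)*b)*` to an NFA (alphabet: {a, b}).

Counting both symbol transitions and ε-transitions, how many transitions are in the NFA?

Recursing over subexpressions:
Each of the 7 symbol leaves contributes 1 transition (1 symbol, 0 ε).
  bb — 2 transitions (2 symbol, 0 ε)
  bb ∪ a — 7 transitions (3 symbol, 4 ε)
  (bb ∪ a)* — 11 transitions (3 symbol, 8 ε)
  (bb ∪ a)*b — 12 transitions (4 symbol, 8 ε)
  ((bb ∪ a)*b)* — 16 transitions (4 symbol, 12 ε)
  baa((bb ∪ a)*b)* — 19 transitions (7 symbol, 12 ε)

19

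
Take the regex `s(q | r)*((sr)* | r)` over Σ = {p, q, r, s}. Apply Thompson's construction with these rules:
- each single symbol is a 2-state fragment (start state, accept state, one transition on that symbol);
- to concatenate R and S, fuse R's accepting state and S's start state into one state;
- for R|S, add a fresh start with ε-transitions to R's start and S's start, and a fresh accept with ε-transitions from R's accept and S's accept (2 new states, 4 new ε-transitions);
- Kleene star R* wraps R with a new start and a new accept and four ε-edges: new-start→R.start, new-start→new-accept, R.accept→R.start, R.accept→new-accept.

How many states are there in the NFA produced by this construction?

Bottom-up over the parse tree:
Each of the 6 symbol leaves contributes a 2-state fragment.
  q | r — 6 states
  (q | r)* — 8 states
  sr — 3 states
  (sr)* — 5 states
  (sr)* | r — 9 states
  s(q | r)*((sr)* | r) — 17 states

17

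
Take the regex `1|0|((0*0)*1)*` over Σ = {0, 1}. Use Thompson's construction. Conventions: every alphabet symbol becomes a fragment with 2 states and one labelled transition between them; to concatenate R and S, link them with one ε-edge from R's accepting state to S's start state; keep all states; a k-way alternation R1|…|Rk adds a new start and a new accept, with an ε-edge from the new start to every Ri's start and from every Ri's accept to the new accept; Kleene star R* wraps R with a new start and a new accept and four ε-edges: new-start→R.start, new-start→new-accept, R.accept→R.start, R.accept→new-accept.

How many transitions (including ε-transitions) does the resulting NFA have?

25

By structural recursion:
Each of the 5 symbol leaves contributes 1 transition (1 symbol, 0 ε).
  0* : 5 transitions (1 symbol, 4 ε)
  0*0 : 7 transitions (2 symbol, 5 ε)
  (0*0)* : 11 transitions (2 symbol, 9 ε)
  (0*0)*1 : 13 transitions (3 symbol, 10 ε)
  ((0*0)*1)* : 17 transitions (3 symbol, 14 ε)
  1|0|((0*0)*1)* : 25 transitions (5 symbol, 20 ε)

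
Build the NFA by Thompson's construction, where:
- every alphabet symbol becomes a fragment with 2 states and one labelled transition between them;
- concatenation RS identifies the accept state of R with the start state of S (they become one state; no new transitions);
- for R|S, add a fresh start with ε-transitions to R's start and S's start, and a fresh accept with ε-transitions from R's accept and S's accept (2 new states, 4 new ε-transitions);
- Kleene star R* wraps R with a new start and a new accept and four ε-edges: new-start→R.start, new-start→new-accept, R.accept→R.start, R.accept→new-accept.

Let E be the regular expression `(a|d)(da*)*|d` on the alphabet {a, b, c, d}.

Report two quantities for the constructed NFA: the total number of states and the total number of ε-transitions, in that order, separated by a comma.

16, 16

Building bottom-up:
Each of the 5 symbol leaves contributes 2 states and 0 ε-transitions.
  a|d — 6 states, 4 ε-transitions
  a* — 4 states, 4 ε-transitions
  da* — 5 states, 4 ε-transitions
  (da*)* — 7 states, 8 ε-transitions
  (a|d)(da*)* — 12 states, 12 ε-transitions
  (a|d)(da*)*|d — 16 states, 16 ε-transitions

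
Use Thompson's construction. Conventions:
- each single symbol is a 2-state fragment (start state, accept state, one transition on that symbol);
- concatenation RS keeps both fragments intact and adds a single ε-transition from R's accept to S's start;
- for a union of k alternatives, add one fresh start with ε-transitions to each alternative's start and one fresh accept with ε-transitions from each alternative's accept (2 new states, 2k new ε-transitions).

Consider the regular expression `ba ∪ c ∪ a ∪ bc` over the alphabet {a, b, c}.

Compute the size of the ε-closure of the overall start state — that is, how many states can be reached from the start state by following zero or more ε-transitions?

5

Let C(F) = |ε-closure(F.start)| within fragment F, and note whether F accepts ε. Symbol fragments have C = 1 and do not accept ε. Then:
  ba — same as the first factor's closure: |ε-closure| = 1
  bc — same as the first factor's closure: |ε-closure| = 1
  ba ∪ c ∪ a ∪ bc — |ε-closure| = 1 + 1 + 1 + 1 + 1 = 5 (the new accept is not ε-reachable since no branch accepts ε)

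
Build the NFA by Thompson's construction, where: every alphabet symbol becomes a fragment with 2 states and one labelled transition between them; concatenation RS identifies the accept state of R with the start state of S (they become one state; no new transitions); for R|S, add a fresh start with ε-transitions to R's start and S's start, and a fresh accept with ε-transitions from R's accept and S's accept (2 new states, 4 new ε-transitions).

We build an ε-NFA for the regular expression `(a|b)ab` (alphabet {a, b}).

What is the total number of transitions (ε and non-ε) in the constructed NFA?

8

Building bottom-up:
Each of the 4 symbol leaves contributes 1 transition (1 symbol, 0 ε).
  a|b = 6 transitions (2 symbol, 4 ε)
  (a|b)ab = 8 transitions (4 symbol, 4 ε)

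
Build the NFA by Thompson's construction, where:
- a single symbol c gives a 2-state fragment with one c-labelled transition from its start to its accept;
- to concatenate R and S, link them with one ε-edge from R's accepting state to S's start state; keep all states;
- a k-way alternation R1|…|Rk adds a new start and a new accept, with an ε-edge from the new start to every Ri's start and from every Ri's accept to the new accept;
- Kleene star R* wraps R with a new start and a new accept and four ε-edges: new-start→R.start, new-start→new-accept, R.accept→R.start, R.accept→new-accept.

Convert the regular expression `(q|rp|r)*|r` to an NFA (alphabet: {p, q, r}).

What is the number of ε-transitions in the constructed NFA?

15

Building bottom-up:
Each of the 5 symbol leaves contributes 0 ε-transitions.
  rp → 1 ε-transition
  q|rp|r → 7 ε-transitions
  (q|rp|r)* → 11 ε-transitions
  (q|rp|r)*|r → 15 ε-transitions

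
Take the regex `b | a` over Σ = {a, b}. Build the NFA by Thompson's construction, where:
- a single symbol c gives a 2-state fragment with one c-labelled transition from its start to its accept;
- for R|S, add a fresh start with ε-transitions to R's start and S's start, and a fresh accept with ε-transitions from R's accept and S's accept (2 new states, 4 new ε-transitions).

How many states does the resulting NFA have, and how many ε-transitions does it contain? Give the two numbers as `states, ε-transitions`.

6, 4

Recursing over subexpressions:
Each of the 2 symbol leaves contributes 2 states and 0 ε-transitions.
  b | a = 6 states, 4 ε-transitions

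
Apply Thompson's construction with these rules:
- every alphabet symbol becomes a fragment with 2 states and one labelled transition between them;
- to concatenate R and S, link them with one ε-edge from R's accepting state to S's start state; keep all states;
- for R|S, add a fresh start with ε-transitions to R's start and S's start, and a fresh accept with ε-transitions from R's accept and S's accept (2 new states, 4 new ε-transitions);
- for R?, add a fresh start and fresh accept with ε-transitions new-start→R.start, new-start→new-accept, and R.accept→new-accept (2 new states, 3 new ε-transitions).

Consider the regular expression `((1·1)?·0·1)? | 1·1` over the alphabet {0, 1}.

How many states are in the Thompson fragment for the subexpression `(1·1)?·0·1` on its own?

10

Fragment for `(1·1)?·0·1`:
Each of the 4 symbol leaves contributes a 2-state fragment.
  1·1 → 4 states
  (1·1)? → 6 states
  (1·1)?·0·1 → 10 states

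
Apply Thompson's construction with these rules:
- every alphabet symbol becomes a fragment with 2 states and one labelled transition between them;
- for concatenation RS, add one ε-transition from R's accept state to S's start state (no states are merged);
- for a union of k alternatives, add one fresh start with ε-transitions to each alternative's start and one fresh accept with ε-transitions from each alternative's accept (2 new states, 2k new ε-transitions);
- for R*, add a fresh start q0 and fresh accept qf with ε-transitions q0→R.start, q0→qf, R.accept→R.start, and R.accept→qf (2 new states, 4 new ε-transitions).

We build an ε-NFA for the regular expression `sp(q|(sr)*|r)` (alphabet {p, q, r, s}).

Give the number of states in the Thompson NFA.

By structural recursion:
Each of the 6 symbol leaves contributes a 2-state fragment.
  sr = 4 states
  (sr)* = 6 states
  q|(sr)*|r = 12 states
  sp(q|(sr)*|r) = 16 states

16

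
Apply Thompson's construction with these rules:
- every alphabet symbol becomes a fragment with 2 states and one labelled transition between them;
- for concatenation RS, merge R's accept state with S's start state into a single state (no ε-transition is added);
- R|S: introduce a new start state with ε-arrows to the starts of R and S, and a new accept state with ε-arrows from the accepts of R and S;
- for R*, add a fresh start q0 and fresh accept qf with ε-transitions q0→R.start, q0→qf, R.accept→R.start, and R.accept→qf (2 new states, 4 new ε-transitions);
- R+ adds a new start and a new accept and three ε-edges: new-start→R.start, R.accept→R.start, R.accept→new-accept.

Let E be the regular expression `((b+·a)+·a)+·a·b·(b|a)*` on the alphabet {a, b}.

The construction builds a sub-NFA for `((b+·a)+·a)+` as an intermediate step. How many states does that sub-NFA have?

Fragment for `((b+·a)+·a)+`:
Each of the 3 symbol leaves contributes a 2-state fragment.
  b+ — 4 states
  b+·a — 5 states
  (b+·a)+ — 7 states
  (b+·a)+·a — 8 states
  ((b+·a)+·a)+ — 10 states

10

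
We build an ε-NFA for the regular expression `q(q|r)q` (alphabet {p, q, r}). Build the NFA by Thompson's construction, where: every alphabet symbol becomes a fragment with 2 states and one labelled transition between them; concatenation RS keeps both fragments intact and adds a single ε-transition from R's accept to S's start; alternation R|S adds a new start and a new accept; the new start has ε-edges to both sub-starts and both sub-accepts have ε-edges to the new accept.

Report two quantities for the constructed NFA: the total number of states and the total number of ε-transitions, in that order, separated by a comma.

Bottom-up over the parse tree:
Each of the 4 symbol leaves contributes 2 states and 0 ε-transitions.
  q|r — 6 states, 4 ε-transitions
  q(q|r)q — 10 states, 6 ε-transitions

10, 6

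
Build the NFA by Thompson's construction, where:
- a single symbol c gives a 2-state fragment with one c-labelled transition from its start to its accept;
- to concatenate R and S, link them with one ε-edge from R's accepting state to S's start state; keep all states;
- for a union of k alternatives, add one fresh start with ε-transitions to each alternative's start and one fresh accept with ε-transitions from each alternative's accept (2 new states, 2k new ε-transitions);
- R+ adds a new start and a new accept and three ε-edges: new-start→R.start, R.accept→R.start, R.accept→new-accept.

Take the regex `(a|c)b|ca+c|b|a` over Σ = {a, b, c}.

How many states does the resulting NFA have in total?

Building bottom-up:
Each of the 8 symbol leaves contributes a 2-state fragment.
  a|c — 6 states
  (a|c)b — 8 states
  a+ — 4 states
  ca+c — 8 states
  (a|c)b|ca+c|b|a — 22 states

22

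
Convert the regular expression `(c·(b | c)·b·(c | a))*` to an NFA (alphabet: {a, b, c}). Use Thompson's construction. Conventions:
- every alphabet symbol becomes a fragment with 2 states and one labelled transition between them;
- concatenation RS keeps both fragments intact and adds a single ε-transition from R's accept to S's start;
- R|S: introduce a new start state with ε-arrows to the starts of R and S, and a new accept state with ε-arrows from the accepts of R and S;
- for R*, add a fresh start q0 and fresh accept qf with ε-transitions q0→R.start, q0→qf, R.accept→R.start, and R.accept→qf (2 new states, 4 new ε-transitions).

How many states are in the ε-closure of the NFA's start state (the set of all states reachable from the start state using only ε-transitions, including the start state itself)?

3

Work bottom-up. For each fragment F, track |ε-closure(F.start)| and whether F's accept lies in that closure (i.e. whether F accepts ε). A single-symbol fragment has closure size 1 and does not accept ε.
  b | c → |closure| = 1 + 1 + 1 = 3 (the new accept is not ε-reachable since no branch accepts ε)
  c | a → new start ε-reaches every alternative's start; none of them accept ε, so the new accept is not reached: |closure| = 1 + 1 + 1 = 3
  c·(b | c)·b·(c | a) → same as the first factor's closure: |closure| = 1
  (c·(b | c)·b·(c | a))* → |closure| = 1 (new start) + 1 (body) + 1 (new accept) = 3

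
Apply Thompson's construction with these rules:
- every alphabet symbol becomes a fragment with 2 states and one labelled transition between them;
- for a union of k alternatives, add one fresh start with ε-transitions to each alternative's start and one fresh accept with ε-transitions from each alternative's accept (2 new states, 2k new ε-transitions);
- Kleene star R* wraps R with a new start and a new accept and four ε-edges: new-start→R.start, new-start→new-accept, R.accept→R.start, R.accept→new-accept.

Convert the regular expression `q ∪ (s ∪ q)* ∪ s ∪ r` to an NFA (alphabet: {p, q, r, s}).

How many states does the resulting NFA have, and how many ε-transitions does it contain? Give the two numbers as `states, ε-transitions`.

Per subexpression:
Each of the 5 symbol leaves contributes 2 states and 0 ε-transitions.
  s ∪ q = 6 states, 4 ε-transitions
  (s ∪ q)* = 8 states, 8 ε-transitions
  q ∪ (s ∪ q)* ∪ s ∪ r = 16 states, 16 ε-transitions

16, 16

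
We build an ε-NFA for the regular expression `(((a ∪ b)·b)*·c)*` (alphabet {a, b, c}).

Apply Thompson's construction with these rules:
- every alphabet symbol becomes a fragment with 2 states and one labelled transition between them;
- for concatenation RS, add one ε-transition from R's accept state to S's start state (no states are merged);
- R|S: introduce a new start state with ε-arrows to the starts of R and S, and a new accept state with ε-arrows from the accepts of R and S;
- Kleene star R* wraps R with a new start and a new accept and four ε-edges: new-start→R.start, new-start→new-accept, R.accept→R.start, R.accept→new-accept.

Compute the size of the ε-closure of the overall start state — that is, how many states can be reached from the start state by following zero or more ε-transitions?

Let C(F) = |ε-closure(F.start)| within fragment F, and note whether F accepts ε. Symbol fragments have C = 1 and do not accept ε. Then:
  a ∪ b → C = 1 + 1 + 1 = 3 (the new accept is not ε-reachable since no branch accepts ε)
  (a ∪ b)·b → C equals the left operand's closure size = 3 (its accept is not ε-reachable, so the closure stops there)
  ((a ∪ b)·b)* → new start has ε-edges to the inner start and to the new accept, so C = 2 + 3 = 5
  ((a ∪ b)·b)*·c → C = 5 + 1 = 6 (closure spills across the concat boundary because the left factor accepts ε)
  (((a ∪ b)·b)*·c)* → new start has ε-edges to the inner start and to the new accept, so C = 2 + 6 = 8

8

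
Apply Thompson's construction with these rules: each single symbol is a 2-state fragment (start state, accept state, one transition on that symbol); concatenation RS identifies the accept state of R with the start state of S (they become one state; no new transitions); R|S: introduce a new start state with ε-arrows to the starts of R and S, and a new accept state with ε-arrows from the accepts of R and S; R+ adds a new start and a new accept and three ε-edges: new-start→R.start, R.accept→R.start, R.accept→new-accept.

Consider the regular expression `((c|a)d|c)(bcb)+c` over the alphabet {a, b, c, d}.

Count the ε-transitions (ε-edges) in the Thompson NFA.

Bottom-up over the parse tree:
Each of the 8 symbol leaves contributes 0 ε-transitions.
  c|a = 4 ε-transitions
  (c|a)d = 4 ε-transitions
  (c|a)d|c = 8 ε-transitions
  bcb = 0 ε-transitions
  (bcb)+ = 3 ε-transitions
  ((c|a)d|c)(bcb)+c = 11 ε-transitions

11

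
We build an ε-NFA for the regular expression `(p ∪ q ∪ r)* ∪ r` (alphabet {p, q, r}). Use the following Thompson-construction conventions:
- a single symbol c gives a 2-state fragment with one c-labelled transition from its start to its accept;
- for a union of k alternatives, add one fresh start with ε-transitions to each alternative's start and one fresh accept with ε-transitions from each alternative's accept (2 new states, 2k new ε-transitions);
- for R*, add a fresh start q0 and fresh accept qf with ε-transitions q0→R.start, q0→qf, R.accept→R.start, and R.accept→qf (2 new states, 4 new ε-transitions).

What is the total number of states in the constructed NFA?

14

Building bottom-up:
Each of the 4 symbol leaves contributes a 2-state fragment.
  p ∪ q ∪ r — 8 states
  (p ∪ q ∪ r)* — 10 states
  (p ∪ q ∪ r)* ∪ r — 14 states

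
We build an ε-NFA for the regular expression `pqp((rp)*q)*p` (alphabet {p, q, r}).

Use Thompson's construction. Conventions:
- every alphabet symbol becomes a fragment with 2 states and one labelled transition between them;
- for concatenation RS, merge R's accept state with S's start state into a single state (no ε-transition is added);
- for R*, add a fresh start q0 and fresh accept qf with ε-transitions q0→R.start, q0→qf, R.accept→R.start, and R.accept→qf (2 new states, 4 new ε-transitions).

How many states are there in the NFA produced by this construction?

12

By structural recursion:
Each of the 7 symbol leaves contributes a 2-state fragment.
  rp → 3 states
  (rp)* → 5 states
  (rp)*q → 6 states
  ((rp)*q)* → 8 states
  pqp((rp)*q)*p → 12 states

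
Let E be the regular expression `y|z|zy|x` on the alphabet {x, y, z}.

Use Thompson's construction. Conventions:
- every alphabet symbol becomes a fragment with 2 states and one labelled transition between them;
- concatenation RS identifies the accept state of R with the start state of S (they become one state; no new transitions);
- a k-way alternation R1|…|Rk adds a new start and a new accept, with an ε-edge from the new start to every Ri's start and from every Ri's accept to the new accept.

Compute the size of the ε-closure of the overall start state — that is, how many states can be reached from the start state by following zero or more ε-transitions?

5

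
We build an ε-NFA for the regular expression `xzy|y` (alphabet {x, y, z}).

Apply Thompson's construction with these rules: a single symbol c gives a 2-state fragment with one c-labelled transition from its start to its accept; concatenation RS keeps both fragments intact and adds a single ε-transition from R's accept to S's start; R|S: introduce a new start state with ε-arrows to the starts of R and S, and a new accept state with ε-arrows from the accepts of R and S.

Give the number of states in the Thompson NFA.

10

Per subexpression:
Each of the 4 symbol leaves contributes a 2-state fragment.
  xzy → 6 states
  xzy|y → 10 states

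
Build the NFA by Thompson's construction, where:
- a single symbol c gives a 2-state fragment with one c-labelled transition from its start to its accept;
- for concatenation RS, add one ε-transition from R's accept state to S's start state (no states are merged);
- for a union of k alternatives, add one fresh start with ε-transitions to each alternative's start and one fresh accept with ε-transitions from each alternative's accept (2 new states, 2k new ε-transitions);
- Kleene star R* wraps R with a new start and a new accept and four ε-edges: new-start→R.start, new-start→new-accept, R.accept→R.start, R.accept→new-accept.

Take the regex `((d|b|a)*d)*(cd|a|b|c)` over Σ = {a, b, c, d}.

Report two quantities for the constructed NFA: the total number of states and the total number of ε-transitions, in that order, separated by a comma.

By structural recursion:
Each of the 9 symbol leaves contributes 2 states and 0 ε-transitions.
  d|b|a = 8 states, 6 ε-transitions
  (d|b|a)* = 10 states, 10 ε-transitions
  (d|b|a)*d = 12 states, 11 ε-transitions
  ((d|b|a)*d)* = 14 states, 15 ε-transitions
  cd = 4 states, 1 ε-transition
  cd|a|b|c = 12 states, 9 ε-transitions
  ((d|b|a)*d)*(cd|a|b|c) = 26 states, 25 ε-transitions

26, 25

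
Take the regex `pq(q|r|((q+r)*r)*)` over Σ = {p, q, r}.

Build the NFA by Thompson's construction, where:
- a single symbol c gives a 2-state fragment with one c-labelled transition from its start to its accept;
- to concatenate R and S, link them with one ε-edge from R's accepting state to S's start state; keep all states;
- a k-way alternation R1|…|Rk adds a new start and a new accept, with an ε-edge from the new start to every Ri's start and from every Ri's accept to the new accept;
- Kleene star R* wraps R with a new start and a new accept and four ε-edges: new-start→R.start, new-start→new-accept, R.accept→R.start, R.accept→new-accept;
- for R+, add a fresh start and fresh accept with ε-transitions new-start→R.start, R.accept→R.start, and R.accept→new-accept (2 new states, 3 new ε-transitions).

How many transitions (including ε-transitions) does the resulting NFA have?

Building bottom-up:
Each of the 7 symbol leaves contributes 1 transition (1 symbol, 0 ε).
  q+ — 4 transitions (1 symbol, 3 ε)
  q+r — 6 transitions (2 symbol, 4 ε)
  (q+r)* — 10 transitions (2 symbol, 8 ε)
  (q+r)*r — 12 transitions (3 symbol, 9 ε)
  ((q+r)*r)* — 16 transitions (3 symbol, 13 ε)
  q|r|((q+r)*r)* — 24 transitions (5 symbol, 19 ε)
  pq(q|r|((q+r)*r)*) — 28 transitions (7 symbol, 21 ε)

28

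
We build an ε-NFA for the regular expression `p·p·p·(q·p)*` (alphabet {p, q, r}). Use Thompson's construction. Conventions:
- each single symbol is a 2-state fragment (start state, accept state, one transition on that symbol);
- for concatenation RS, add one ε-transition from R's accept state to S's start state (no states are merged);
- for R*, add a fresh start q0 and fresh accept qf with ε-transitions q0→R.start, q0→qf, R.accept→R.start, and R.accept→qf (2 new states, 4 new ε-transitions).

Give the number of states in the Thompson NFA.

12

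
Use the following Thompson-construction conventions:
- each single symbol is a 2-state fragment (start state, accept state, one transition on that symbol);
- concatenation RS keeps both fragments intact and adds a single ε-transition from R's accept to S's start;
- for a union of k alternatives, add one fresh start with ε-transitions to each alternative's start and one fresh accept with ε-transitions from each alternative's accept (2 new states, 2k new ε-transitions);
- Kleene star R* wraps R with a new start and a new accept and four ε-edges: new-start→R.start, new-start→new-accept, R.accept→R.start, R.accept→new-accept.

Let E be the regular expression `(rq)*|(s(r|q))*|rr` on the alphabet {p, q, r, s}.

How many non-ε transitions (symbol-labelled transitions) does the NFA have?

Per subexpression:
Each of the 7 symbol leaves contributes exactly 1 symbol transition.
  rq → 2 symbol transitions
  (rq)* → 2 symbol transitions
  r|q → 2 symbol transitions
  s(r|q) → 3 symbol transitions
  (s(r|q))* → 3 symbol transitions
  rr → 2 symbol transitions
  (rq)*|(s(r|q))*|rr → 7 symbol transitions

7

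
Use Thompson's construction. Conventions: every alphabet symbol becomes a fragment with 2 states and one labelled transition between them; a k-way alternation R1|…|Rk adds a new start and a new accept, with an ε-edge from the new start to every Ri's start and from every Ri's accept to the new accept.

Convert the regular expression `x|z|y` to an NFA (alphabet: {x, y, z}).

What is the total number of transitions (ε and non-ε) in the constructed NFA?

9

Per subexpression:
Each of the 3 symbol leaves contributes 1 transition (1 symbol, 0 ε).
  x|z|y — 9 transitions (3 symbol, 6 ε)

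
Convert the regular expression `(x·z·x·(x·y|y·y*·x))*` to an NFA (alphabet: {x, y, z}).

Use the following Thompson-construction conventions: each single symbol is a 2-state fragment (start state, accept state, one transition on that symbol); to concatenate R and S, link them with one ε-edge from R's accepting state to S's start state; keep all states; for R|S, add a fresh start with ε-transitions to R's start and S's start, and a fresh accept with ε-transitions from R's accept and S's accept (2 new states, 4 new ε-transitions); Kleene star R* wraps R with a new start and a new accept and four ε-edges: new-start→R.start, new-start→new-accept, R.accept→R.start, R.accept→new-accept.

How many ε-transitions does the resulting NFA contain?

By structural recursion:
Each of the 8 symbol leaves contributes 0 ε-transitions.
  x·y : 1 ε-transition
  y* : 4 ε-transitions
  y·y*·x : 6 ε-transitions
  x·y|y·y*·x : 11 ε-transitions
  x·z·x·(x·y|y·y*·x) : 14 ε-transitions
  (x·z·x·(x·y|y·y*·x))* : 18 ε-transitions

18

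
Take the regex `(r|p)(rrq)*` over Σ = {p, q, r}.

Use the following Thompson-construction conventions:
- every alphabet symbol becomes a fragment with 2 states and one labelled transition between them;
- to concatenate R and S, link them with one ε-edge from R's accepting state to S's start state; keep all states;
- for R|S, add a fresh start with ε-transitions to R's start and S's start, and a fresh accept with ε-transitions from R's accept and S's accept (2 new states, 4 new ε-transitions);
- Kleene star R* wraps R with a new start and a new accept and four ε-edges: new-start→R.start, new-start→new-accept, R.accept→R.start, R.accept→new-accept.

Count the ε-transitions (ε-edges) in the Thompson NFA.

11

By structural recursion:
Each of the 5 symbol leaves contributes 0 ε-transitions.
  r|p → 4 ε-transitions
  rrq → 2 ε-transitions
  (rrq)* → 6 ε-transitions
  (r|p)(rrq)* → 11 ε-transitions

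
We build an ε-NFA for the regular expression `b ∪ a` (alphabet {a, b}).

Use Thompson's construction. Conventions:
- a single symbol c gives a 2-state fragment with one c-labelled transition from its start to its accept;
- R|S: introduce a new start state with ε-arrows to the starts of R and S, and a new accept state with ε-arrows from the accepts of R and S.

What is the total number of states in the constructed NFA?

6

Recursing over subexpressions:
Each of the 2 symbol leaves contributes a 2-state fragment.
  b ∪ a : 6 states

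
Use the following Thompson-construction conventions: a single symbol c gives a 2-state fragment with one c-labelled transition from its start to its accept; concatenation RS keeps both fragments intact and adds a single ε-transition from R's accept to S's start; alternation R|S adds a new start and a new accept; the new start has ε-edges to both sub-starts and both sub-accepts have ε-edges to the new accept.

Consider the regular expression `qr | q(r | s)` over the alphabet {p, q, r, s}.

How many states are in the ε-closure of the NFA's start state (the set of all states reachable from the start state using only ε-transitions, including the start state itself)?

3

Compute the ε-closure size of each fragment's start state recursively; a symbol fragment's start has no outgoing ε-edge, so its closure is just itself (size 1).
  qr : C equals the left operand's closure size = 1 (its accept is not ε-reachable, so the closure stops there)
  r | s : new start ε-reaches every alternative's start; none of them accept ε, so the new accept is not reached: C = 1 + 1 + 1 = 3
  q(r | s) : C equals the left operand's closure size = 1 (its accept is not ε-reachable, so the closure stops there)
  qr | q(r | s) : new start ε-reaches every alternative's start; none of them accept ε, so the new accept is not reached: C = 1 + 1 + 1 = 3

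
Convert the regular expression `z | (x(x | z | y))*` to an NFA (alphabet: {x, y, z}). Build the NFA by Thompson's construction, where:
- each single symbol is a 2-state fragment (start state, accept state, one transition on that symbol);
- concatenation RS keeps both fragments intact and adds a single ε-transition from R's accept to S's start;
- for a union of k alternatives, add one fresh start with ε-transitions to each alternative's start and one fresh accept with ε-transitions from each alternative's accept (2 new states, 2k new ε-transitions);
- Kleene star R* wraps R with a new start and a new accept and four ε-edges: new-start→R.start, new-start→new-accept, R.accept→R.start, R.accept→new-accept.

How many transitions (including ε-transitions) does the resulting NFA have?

By structural recursion:
Each of the 5 symbol leaves contributes 1 transition (1 symbol, 0 ε).
  x | z | y → 9 transitions (3 symbol, 6 ε)
  x(x | z | y) → 11 transitions (4 symbol, 7 ε)
  (x(x | z | y))* → 15 transitions (4 symbol, 11 ε)
  z | (x(x | z | y))* → 20 transitions (5 symbol, 15 ε)

20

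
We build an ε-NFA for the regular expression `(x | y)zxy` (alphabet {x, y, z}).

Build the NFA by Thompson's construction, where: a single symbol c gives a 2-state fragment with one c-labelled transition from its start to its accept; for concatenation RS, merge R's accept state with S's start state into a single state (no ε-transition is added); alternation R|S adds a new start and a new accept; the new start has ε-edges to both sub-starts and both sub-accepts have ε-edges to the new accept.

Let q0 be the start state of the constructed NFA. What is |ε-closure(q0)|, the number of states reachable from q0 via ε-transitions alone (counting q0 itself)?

3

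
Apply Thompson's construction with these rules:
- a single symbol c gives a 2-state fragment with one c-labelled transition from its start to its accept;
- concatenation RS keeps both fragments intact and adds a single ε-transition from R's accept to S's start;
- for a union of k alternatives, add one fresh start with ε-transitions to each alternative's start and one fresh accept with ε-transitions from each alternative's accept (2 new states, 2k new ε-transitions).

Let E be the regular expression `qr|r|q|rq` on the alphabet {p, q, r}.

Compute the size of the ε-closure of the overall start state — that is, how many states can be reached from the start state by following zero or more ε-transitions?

5

Compute the ε-closure size of each fragment's start state recursively; a symbol fragment's start has no outgoing ε-edge, so its closure is just itself (size 1).
  qr : same as the first factor's closure: C = 1
  rq : C equals the left operand's closure size = 1 (its accept is not ε-reachable, so the closure stops there)
  qr|r|q|rq : C = 1 + 1 + 1 + 1 + 1 = 5 (the new accept is not ε-reachable since no branch accepts ε)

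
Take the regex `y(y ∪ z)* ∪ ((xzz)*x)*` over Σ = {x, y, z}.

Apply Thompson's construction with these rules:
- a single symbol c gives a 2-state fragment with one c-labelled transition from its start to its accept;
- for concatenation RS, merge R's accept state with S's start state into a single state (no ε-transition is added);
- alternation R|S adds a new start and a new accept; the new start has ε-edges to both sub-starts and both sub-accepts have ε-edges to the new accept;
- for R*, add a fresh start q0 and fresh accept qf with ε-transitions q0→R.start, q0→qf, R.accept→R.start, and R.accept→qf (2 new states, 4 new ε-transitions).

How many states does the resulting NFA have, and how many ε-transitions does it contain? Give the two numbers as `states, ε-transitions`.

Building bottom-up:
Each of the 7 symbol leaves contributes 2 states and 0 ε-transitions.
  y ∪ z : 6 states, 4 ε-transitions
  (y ∪ z)* : 8 states, 8 ε-transitions
  y(y ∪ z)* : 9 states, 8 ε-transitions
  xzz : 4 states, 0 ε-transitions
  (xzz)* : 6 states, 4 ε-transitions
  (xzz)*x : 7 states, 4 ε-transitions
  ((xzz)*x)* : 9 states, 8 ε-transitions
  y(y ∪ z)* ∪ ((xzz)*x)* : 20 states, 20 ε-transitions

20, 20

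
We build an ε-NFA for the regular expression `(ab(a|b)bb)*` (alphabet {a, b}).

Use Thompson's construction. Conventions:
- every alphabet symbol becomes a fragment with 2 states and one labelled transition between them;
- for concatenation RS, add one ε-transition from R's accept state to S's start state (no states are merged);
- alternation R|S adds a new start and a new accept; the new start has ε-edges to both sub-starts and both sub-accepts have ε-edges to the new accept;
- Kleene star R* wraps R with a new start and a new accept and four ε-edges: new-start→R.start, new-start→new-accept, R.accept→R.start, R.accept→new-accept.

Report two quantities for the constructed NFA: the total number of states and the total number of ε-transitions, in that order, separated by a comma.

16, 12

Bottom-up over the parse tree:
Each of the 6 symbol leaves contributes 2 states and 0 ε-transitions.
  a|b — 6 states, 4 ε-transitions
  ab(a|b)bb — 14 states, 8 ε-transitions
  (ab(a|b)bb)* — 16 states, 12 ε-transitions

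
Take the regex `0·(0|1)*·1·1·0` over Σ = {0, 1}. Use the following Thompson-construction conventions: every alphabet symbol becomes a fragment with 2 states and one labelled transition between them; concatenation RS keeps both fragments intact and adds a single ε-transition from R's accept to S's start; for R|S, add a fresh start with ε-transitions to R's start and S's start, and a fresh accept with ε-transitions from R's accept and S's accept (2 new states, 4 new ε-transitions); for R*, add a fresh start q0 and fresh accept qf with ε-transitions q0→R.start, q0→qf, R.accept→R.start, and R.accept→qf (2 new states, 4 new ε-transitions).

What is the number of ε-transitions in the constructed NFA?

By structural recursion:
Each of the 6 symbol leaves contributes 0 ε-transitions.
  0|1 → 4 ε-transitions
  (0|1)* → 8 ε-transitions
  0·(0|1)*·1·1·0 → 12 ε-transitions

12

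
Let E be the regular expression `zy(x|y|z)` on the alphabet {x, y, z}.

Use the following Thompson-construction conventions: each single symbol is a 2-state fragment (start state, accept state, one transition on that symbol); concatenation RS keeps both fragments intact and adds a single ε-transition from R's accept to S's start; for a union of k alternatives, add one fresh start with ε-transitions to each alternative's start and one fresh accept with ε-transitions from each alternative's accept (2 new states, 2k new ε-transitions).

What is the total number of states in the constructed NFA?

By structural recursion:
Each of the 5 symbol leaves contributes a 2-state fragment.
  x|y|z = 8 states
  zy(x|y|z) = 12 states

12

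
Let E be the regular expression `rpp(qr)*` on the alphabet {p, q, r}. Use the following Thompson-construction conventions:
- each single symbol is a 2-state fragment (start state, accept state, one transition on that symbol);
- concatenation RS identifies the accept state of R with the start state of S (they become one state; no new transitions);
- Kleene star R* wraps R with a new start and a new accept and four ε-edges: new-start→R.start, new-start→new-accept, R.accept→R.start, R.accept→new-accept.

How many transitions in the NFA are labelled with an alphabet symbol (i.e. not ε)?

Recursing over subexpressions:
Each of the 5 symbol leaves contributes exactly 1 symbol transition.
  qr — 2 symbol transitions
  (qr)* — 2 symbol transitions
  rpp(qr)* — 5 symbol transitions

5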